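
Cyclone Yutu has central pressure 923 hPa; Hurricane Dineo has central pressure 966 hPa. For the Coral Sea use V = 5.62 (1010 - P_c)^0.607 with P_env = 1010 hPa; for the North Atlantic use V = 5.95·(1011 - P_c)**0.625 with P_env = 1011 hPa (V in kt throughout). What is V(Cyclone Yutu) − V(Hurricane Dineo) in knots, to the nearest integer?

Cyclone Yutu: ΔP = 87; V ≈ 5.62 × 87^0.607 ≈ 84.53 kt.
Hurricane Dineo: ΔP = 45; V ≈ 5.95 × 45^0.625 ≈ 64.24 kt.
Difference ≈ 84.53 − 64.24 = 20.29 → 20 kt.

20 kt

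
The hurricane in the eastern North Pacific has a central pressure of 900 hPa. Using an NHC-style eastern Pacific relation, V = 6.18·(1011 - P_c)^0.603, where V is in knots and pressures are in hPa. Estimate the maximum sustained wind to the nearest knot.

106 kt

ΔP = 1011 − 900 = 111 hPa.
111^0.603 ≈ 17.113.
V ≈ 6.18 × 17.113 ≈ 105.8 kt.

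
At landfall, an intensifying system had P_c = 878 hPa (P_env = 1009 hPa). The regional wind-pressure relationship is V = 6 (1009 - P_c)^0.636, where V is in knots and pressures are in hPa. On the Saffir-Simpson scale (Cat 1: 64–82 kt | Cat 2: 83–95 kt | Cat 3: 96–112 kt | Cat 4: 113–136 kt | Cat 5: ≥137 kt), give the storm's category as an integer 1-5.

ΔP = 1009 − 878 = 131 hPa.
V ≈ 6 × 131^0.636 = 6 × 22.21 ≈ 133 kt.
133 kt falls in the Category 4 band.

4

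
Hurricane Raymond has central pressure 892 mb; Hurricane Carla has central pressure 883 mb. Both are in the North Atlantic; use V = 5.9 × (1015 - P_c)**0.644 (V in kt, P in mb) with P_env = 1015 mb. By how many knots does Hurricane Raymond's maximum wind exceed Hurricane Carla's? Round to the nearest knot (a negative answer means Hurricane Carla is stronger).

Hurricane Raymond: ΔP = 123; V ≈ 5.9 × 123^0.644 ≈ 130.84 kt.
Hurricane Carla: ΔP = 132; V ≈ 5.9 × 132^0.644 ≈ 136.93 kt.
Difference ≈ 130.84 − 136.93 = -6.09 → -6 kt.

-6 kt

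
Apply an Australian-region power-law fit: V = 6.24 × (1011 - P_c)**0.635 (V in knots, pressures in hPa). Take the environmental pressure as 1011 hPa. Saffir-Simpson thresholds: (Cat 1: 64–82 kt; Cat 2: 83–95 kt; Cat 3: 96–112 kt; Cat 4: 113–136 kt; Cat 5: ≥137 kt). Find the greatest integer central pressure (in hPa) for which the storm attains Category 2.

Category 2 begins at V = 83 kt.
Required ΔP = (83/6.24)^(1/0.635) = 13.301^1.575 ≈ 58.87 hPa.
P_c ≤ 1011 − 58.87 = 952.13, so the highest integer P_c is 952 hPa.

952 hPa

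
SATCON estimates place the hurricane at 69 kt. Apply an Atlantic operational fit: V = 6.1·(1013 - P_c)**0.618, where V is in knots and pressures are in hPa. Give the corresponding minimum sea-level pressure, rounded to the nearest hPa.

962 hPa

ΔP = (V / 6.1)^(1/0.618) = (69/6.1)^1.618.
69/6.1 = 11.311; 11.311^1.618 ≈ 50.67 hPa.
P_c = 1013 − 50.67 = 962.33 ≈ 962 hPa.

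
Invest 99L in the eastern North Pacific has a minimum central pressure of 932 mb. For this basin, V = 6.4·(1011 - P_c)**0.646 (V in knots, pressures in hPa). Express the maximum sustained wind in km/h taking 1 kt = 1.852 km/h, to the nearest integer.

ΔP = 1011 − 932 = 79 mb.
V ≈ 6.4 × 79^0.646 = 6.4 × 16.822 ≈ 107.658 kt.
107.658 × 1.852 ≈ 199.38 km/h → 199 km/h.

199 km/h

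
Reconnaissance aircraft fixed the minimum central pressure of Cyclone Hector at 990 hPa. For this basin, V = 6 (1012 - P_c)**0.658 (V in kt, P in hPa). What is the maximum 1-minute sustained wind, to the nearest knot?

ΔP = 1012 − 990 = 22 hPa.
22^0.658 ≈ 7.644.
V ≈ 6 × 7.644 ≈ 45.9 kt.

46 kt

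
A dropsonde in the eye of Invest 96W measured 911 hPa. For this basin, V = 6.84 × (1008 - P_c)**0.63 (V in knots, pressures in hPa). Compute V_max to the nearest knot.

122 kt

ΔP = 1008 − 911 = 97 hPa.
97^0.63 ≈ 17.851.
V ≈ 6.84 × 17.851 ≈ 122.1 kt.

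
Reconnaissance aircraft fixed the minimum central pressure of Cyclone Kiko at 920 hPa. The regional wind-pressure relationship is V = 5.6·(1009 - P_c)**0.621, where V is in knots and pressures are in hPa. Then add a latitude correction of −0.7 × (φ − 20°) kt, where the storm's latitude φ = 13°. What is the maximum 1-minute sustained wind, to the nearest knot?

96 kt

ΔP = 1009 − 920 = 89 hPa.
89^0.621 ≈ 16.239.
V ≈ 5.6 × 16.239 ≈ 90.9 kt.
Latitude correction: −0.7 × (13 − 20) = 4.9 kt.
Corrected V ≈ 95.8 kt → 96 kt.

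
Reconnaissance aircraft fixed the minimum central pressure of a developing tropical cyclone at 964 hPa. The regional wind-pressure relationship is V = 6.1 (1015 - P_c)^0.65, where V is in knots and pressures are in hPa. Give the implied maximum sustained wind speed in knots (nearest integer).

79 kt

ΔP = 1015 − 964 = 51 hPa.
51^0.65 ≈ 12.880.
V ≈ 6.1 × 12.880 ≈ 78.6 kt.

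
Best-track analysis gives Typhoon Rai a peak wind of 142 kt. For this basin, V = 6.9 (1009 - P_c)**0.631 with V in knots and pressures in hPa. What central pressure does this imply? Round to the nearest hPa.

ΔP = (V / 6.9)^(1/0.631) = (142/6.9)^1.585.
142/6.9 = 20.580; 20.580^1.585 ≈ 120.65 hPa.
P_c = 1009 − 120.65 = 888.35 ≈ 888 hPa.

888 hPa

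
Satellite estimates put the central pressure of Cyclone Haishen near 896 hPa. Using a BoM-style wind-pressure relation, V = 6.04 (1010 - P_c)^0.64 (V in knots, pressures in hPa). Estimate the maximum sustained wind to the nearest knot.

ΔP = 1010 − 896 = 114 hPa.
114^0.64 ≈ 20.721.
V ≈ 6.04 × 20.721 ≈ 125.2 kt.

125 kt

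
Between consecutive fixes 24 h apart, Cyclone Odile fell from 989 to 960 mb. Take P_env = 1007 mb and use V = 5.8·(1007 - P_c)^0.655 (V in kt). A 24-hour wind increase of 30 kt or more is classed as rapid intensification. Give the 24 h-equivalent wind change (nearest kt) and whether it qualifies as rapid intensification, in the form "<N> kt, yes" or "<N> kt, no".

V₁: ΔP = 18, V ≈ 5.8 × 18^0.655 ≈ 38.52 kt.
V₂: ΔP = 47, V ≈ 5.8 × 47^0.655 ≈ 72.22 kt.
ΔV over 24 h = 33.70 kt → 24 h equivalent = 33.70 × 24/24 ≈ 33.70 kt.
34 kt ≥ 30 kt ⇒ rapid intensification.

34 kt, yes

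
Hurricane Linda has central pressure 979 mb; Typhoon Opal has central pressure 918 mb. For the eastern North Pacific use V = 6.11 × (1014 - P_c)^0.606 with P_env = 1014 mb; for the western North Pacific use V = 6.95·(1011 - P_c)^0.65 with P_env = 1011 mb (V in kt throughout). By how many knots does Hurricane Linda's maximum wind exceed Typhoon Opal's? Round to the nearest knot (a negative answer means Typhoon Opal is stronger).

Hurricane Linda: ΔP = 35; V ≈ 6.11 × 35^0.606 ≈ 52.69 kt.
Typhoon Opal: ΔP = 93; V ≈ 6.95 × 93^0.65 ≈ 132.28 kt.
Difference ≈ 52.69 − 132.28 = -79.59 → -80 kt.

-80 kt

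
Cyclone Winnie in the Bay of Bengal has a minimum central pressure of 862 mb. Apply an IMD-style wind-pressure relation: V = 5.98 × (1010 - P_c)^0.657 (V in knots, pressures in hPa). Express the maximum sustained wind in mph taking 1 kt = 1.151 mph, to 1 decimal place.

183.5 mph

ΔP = 1010 − 862 = 148 mb.
V ≈ 5.98 × 148^0.657 = 5.98 × 26.660 ≈ 159.427 kt.
159.427 × 1.151 ≈ 183.50 mph → 183.5 mph.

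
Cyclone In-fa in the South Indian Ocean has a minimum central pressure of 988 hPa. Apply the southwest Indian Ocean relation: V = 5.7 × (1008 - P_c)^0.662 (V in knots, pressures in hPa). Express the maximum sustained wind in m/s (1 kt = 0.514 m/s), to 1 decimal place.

ΔP = 1008 − 988 = 20 hPa.
V ≈ 5.7 × 20^0.662 = 5.7 × 7.266 ≈ 41.415 kt.
41.415 × 0.514 ≈ 21.29 m/s → 21.3 m/s.

21.3 m/s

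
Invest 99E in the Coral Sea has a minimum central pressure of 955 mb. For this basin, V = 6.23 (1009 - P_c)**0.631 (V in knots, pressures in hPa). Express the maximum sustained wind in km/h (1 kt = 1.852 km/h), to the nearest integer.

ΔP = 1009 − 955 = 54 mb.
V ≈ 6.23 × 54^0.631 = 6.23 × 12.392 ≈ 77.202 kt.
77.202 × 1.852 ≈ 142.98 km/h → 143 km/h.

143 km/h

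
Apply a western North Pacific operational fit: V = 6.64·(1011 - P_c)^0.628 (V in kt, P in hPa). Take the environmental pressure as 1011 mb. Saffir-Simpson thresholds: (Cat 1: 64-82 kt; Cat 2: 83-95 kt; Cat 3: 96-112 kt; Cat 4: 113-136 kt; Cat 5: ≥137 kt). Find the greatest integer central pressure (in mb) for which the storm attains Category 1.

Category 1 begins at V = 64 kt.
Required ΔP = (64/6.64)^(1/0.628) = 9.639^1.592 ≈ 36.89 mb.
P_c ≤ 1011 − 36.89 = 974.11, so the highest integer P_c is 974 mb.

974 mb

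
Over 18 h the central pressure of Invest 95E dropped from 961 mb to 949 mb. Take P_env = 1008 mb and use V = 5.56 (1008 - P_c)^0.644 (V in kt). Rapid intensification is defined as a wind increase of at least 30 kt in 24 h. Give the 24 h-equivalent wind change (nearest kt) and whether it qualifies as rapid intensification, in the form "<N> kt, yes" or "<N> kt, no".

V₁: ΔP = 47, V ≈ 5.56 × 47^0.644 ≈ 66.36 kt.
V₂: ΔP = 59, V ≈ 5.56 × 59^0.644 ≈ 76.83 kt.
ΔV over 18 h = 10.47 kt → 24 h equivalent = 10.47 × 24/18 ≈ 13.96 kt.
14 kt < 30 kt ⇒ not rapid intensification.

14 kt, no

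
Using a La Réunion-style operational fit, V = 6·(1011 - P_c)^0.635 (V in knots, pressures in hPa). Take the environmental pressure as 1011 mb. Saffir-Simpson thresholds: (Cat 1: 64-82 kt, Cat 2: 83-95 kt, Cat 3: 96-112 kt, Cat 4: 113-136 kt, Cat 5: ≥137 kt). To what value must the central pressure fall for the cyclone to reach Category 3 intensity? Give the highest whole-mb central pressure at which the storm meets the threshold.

932 mb

Category 3 begins at V = 96 kt.
Required ΔP = (96/6)^(1/0.635) = 16.000^1.575 ≈ 78.75 mb.
P_c ≤ 1011 − 78.75 = 932.25, so the highest integer P_c is 932 mb.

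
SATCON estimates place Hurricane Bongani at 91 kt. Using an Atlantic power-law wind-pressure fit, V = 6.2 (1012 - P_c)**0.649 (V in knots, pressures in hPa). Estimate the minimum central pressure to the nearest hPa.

949 hPa

ΔP = (V / 6.2)^(1/0.649) = (91/6.2)^1.541.
91/6.2 = 14.677; 14.677^1.541 ≈ 62.75 hPa.
P_c = 1012 − 62.75 = 949.25 ≈ 949 hPa.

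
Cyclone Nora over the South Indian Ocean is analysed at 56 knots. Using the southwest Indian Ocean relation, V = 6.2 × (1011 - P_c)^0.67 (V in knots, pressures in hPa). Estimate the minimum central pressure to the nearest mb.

984 mb

ΔP = (V / 6.2)^(1/0.67) = (56/6.2)^1.493.
56/6.2 = 9.032; 9.032^1.493 ≈ 26.70 mb.
P_c = 1011 − 26.70 = 984.30 ≈ 984 mb.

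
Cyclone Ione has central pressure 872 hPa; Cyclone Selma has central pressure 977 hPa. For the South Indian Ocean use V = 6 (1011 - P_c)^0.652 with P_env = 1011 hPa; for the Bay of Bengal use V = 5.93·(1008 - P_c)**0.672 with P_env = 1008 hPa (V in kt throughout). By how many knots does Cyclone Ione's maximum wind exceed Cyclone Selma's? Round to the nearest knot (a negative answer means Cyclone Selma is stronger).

90 kt

Cyclone Ione: ΔP = 139; V ≈ 6 × 139^0.652 ≈ 149.76 kt.
Cyclone Selma: ΔP = 31; V ≈ 5.93 × 31^0.672 ≈ 59.60 kt.
Difference ≈ 149.76 − 59.60 = 90.16 → 90 kt.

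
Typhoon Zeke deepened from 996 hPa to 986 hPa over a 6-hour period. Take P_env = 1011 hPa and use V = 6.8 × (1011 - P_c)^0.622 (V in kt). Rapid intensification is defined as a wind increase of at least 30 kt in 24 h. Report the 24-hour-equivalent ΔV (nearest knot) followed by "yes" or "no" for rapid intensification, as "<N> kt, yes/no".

55 kt, yes

V₁: ΔP = 15, V ≈ 6.8 × 15^0.622 ≈ 36.65 kt.
V₂: ΔP = 25, V ≈ 6.8 × 25^0.622 ≈ 50.35 kt.
ΔV over 6 h = 13.70 kt → 24 h equivalent = 13.70 × 24/6 ≈ 54.80 kt.
55 kt ≥ 30 kt ⇒ rapid intensification.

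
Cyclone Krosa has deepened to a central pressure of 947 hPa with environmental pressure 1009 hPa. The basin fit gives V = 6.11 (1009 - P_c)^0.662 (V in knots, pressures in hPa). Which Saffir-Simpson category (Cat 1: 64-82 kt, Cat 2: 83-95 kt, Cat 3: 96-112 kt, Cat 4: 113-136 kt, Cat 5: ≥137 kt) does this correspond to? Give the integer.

ΔP = 1009 − 947 = 62 hPa.
V ≈ 6.11 × 62^0.662 = 6.11 × 15.37 ≈ 94 kt.
94 kt falls in the Category 2 band.

2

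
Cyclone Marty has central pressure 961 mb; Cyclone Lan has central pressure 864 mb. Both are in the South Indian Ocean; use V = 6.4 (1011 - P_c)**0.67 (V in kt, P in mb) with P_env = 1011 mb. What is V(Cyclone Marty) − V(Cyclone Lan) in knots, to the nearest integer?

-93 kt

Cyclone Marty: ΔP = 50; V ≈ 6.4 × 50^0.67 ≈ 88.00 kt.
Cyclone Lan: ΔP = 147; V ≈ 6.4 × 147^0.67 ≈ 181.25 kt.
Difference ≈ 88.00 − 181.25 = -93.25 → -93 kt.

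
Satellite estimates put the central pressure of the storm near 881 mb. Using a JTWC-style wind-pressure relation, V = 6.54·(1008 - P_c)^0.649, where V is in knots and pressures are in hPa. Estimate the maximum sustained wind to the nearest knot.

152 kt

ΔP = 1008 − 881 = 127 mb.
127^0.649 ≈ 23.194.
V ≈ 6.54 × 23.194 ≈ 151.7 kt.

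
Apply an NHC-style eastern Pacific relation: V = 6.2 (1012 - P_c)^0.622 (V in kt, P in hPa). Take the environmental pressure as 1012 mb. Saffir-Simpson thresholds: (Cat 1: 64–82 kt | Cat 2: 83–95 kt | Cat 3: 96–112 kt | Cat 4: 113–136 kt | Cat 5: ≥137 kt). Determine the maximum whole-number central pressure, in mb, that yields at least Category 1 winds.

Category 1 begins at V = 64 kt.
Required ΔP = (64/6.2)^(1/0.622) = 10.323^1.608 ≈ 42.65 mb.
P_c ≤ 1012 − 42.65 = 969.35, so the highest integer P_c is 969 mb.

969 mb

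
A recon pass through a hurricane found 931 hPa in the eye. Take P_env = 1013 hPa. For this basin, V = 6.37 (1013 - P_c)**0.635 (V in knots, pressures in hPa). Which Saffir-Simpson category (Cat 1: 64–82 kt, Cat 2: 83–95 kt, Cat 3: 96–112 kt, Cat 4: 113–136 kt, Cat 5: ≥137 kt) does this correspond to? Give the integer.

3

ΔP = 1013 − 931 = 82 hPa.
V ≈ 6.37 × 82^0.635 = 6.37 × 16.42 ≈ 105 kt.
105 kt falls in the Category 3 band.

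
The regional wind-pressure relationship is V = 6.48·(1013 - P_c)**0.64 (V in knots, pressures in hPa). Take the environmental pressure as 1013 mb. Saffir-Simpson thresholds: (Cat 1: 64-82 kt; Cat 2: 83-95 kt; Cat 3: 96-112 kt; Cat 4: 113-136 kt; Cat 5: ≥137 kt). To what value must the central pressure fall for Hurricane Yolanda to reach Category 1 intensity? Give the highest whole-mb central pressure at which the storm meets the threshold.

Category 1 begins at V = 64 kt.
Required ΔP = (64/6.48)^(1/0.64) = 9.877^1.562 ≈ 35.82 mb.
P_c ≤ 1013 − 35.82 = 977.18, so the highest integer P_c is 977 mb.

977 mb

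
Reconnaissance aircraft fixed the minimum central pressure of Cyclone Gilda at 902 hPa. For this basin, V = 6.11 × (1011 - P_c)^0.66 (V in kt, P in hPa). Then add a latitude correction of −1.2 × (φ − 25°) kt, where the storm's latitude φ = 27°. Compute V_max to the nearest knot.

133 kt

ΔP = 1011 − 902 = 109 hPa.
109^0.66 ≈ 22.116.
V ≈ 6.11 × 22.116 ≈ 135.1 kt.
Latitude correction: −1.2 × (27 − 25) = -2.4 kt.
Corrected V ≈ 132.7 kt → 133 kt.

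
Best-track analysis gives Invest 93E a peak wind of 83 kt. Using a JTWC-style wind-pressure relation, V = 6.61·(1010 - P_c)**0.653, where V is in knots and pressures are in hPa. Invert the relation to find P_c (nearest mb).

962 mb

ΔP = (V / 6.61)^(1/0.653) = (83/6.61)^1.531.
83/6.61 = 12.557; 12.557^1.531 ≈ 48.17 mb.
P_c = 1010 − 48.17 = 961.83 ≈ 962 mb.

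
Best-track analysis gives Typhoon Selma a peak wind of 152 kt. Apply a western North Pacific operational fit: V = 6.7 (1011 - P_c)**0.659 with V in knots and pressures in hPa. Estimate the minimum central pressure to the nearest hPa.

897 hPa

ΔP = (V / 6.7)^(1/0.659) = (152/6.7)^1.517.
152/6.7 = 22.687; 22.687^1.517 ≈ 114.11 hPa.
P_c = 1011 − 114.11 = 896.89 ≈ 897 hPa.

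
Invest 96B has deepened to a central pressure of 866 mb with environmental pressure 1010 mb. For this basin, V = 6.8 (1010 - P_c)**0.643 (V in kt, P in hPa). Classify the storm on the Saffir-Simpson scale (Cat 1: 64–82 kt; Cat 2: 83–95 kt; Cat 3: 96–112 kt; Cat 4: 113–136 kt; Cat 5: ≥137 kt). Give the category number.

5

ΔP = 1010 − 866 = 144 mb.
V ≈ 6.8 × 144^0.643 = 6.8 × 24.42 ≈ 166 kt.
166 kt falls in the Category 5 band.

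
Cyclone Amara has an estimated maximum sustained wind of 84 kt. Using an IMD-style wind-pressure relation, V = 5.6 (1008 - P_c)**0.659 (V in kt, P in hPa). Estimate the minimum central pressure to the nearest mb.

ΔP = (V / 5.6)^(1/0.659) = (84/5.6)^1.517.
84/5.6 = 15.000; 15.000^1.517 ≈ 60.91 mb.
P_c = 1008 − 60.91 = 947.09 ≈ 947 mb.

947 mb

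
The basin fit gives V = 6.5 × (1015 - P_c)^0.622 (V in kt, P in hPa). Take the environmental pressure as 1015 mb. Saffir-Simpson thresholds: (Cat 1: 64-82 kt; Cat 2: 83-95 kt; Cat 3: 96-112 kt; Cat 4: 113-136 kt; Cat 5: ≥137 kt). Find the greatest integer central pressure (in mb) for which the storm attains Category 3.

Category 3 begins at V = 96 kt.
Required ΔP = (96/6.5)^(1/0.622) = 14.769^1.608 ≈ 75.86 mb.
P_c ≤ 1015 − 75.86 = 939.14, so the highest integer P_c is 939 mb.

939 mb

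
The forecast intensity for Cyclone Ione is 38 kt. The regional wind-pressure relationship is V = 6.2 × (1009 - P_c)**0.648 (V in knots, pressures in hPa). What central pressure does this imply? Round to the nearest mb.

ΔP = (V / 6.2)^(1/0.648) = (38/6.2)^1.543.
38/6.2 = 6.129; 6.129^1.543 ≈ 16.41 mb.
P_c = 1009 − 16.41 = 992.59 ≈ 993 mb.

993 mb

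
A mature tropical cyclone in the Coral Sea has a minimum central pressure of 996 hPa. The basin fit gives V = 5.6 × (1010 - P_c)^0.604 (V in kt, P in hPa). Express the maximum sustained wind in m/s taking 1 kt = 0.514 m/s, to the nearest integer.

14 m/s

ΔP = 1010 − 996 = 14 hPa.
V ≈ 5.6 × 14^0.604 = 5.6 × 4.923 ≈ 27.571 kt.
27.571 × 0.514 ≈ 14.17 m/s → 14 m/s.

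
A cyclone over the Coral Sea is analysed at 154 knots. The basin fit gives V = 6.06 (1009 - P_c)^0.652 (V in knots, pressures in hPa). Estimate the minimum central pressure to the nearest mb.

ΔP = (V / 6.06)^(1/0.652) = (154/6.06)^1.534.
154/6.06 = 25.413; 25.413^1.534 ≈ 142.88 mb.
P_c = 1009 − 142.88 = 866.12 ≈ 866 mb.

866 mb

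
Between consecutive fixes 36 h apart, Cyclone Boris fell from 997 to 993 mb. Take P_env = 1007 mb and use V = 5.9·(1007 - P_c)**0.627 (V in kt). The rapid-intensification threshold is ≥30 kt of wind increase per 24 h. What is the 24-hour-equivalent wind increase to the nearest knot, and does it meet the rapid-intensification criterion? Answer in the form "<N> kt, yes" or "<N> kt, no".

V₁: ΔP = 10, V ≈ 5.9 × 10^0.627 ≈ 24.99 kt.
V₂: ΔP = 14, V ≈ 5.9 × 14^0.627 ≈ 30.87 kt.
ΔV over 36 h = 5.88 kt → 24 h equivalent = 5.88 × 24/36 ≈ 3.92 kt.
4 kt < 30 kt ⇒ not rapid intensification.

4 kt, no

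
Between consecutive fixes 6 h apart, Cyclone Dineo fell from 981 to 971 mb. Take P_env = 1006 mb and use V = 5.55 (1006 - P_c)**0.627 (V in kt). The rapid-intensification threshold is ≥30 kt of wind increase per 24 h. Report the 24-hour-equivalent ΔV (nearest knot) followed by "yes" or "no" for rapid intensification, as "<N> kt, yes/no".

V₁: ΔP = 25, V ≈ 5.55 × 25^0.627 ≈ 41.76 kt.
V₂: ΔP = 35, V ≈ 5.55 × 35^0.627 ≈ 51.57 kt.
ΔV over 6 h = 9.81 kt → 24 h equivalent = 9.81 × 24/6 ≈ 39.24 kt.
39 kt ≥ 30 kt ⇒ rapid intensification.

39 kt, yes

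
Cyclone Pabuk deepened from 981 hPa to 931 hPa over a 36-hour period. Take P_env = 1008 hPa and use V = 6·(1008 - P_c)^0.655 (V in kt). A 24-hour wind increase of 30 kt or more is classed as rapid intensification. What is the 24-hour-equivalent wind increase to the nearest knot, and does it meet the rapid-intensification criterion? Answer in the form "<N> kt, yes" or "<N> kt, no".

34 kt, yes

V₁: ΔP = 27, V ≈ 6 × 27^0.655 ≈ 51.96 kt.
V₂: ΔP = 77, V ≈ 6 × 77^0.655 ≈ 103.23 kt.
ΔV over 36 h = 51.27 kt → 24 h equivalent = 51.27 × 24/36 ≈ 34.18 kt.
34 kt ≥ 30 kt ⇒ rapid intensification.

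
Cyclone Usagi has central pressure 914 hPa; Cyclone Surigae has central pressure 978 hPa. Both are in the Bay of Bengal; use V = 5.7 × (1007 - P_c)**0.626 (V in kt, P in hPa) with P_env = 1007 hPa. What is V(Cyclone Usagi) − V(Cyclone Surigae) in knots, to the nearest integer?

Cyclone Usagi: ΔP = 93; V ≈ 5.7 × 93^0.626 ≈ 97.31 kt.
Cyclone Surigae: ΔP = 29; V ≈ 5.7 × 29^0.626 ≈ 46.92 kt.
Difference ≈ 97.31 − 46.92 = 50.39 → 50 kt.

50 kt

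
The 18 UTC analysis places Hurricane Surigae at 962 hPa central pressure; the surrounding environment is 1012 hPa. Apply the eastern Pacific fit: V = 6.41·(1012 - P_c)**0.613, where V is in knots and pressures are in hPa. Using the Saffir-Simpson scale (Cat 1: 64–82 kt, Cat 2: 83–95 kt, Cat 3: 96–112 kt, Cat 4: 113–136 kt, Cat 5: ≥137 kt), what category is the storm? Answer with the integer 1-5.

1

ΔP = 1012 − 962 = 50 hPa.
V ≈ 6.41 × 50^0.613 = 6.41 × 11.00 ≈ 71 kt.
71 kt falls in the Category 1 band.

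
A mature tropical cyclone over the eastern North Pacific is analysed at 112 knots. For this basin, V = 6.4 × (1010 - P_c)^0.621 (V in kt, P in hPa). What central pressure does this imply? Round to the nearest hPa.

ΔP = (V / 6.4)^(1/0.621) = (112/6.4)^1.610.
112/6.4 = 17.500; 17.500^1.610 ≈ 100.39 hPa.
P_c = 1010 − 100.39 = 909.61 ≈ 910 hPa.

910 hPa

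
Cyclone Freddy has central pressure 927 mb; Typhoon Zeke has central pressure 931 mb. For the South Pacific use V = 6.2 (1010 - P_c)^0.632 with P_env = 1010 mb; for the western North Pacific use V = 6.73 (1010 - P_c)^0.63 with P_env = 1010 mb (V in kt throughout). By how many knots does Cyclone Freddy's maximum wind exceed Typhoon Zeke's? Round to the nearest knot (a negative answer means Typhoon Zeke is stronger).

Cyclone Freddy: ΔP = 83; V ≈ 6.2 × 83^0.632 ≈ 101.22 kt.
Typhoon Zeke: ΔP = 79; V ≈ 6.73 × 79^0.63 ≈ 105.57 kt.
Difference ≈ 101.22 − 105.57 = -4.35 → -4 kt.

-4 kt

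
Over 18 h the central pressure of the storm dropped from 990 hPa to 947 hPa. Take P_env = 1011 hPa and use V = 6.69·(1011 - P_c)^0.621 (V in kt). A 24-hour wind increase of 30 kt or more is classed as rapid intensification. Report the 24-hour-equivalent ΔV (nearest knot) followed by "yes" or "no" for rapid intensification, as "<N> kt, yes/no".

59 kt, yes

V₁: ΔP = 21, V ≈ 6.69 × 21^0.621 ≈ 44.31 kt.
V₂: ΔP = 64, V ≈ 6.69 × 64^0.621 ≈ 88.52 kt.
ΔV over 18 h = 44.21 kt → 24 h equivalent = 44.21 × 24/18 ≈ 58.95 kt.
59 kt ≥ 30 kt ⇒ rapid intensification.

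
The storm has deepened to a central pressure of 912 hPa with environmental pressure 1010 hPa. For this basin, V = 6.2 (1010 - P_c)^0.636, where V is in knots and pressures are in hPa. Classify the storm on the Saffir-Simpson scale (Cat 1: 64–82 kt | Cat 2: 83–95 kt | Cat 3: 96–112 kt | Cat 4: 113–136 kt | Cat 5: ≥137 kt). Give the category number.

4

ΔP = 1010 − 912 = 98 hPa.
V ≈ 6.2 × 98^0.636 = 6.2 × 18.47 ≈ 115 kt.
115 kt falls in the Category 4 band.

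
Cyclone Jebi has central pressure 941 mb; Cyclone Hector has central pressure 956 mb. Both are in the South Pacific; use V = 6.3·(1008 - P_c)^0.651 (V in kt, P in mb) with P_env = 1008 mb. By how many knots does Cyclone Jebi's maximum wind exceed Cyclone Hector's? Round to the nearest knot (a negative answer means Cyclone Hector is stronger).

15 kt

Cyclone Jebi: ΔP = 67; V ≈ 6.3 × 67^0.651 ≈ 97.30 kt.
Cyclone Hector: ΔP = 52; V ≈ 6.3 × 52^0.651 ≈ 82.50 kt.
Difference ≈ 97.30 − 82.50 = 14.80 → 15 kt.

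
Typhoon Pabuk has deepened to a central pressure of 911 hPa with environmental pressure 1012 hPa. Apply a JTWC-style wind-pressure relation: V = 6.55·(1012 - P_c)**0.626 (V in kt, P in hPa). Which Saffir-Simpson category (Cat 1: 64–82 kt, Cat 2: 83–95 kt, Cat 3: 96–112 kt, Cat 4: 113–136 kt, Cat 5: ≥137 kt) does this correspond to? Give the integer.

4

ΔP = 1012 − 911 = 101 hPa.
V ≈ 6.55 × 101^0.626 = 6.55 × 17.98 ≈ 118 kt.
118 kt falls in the Category 4 band.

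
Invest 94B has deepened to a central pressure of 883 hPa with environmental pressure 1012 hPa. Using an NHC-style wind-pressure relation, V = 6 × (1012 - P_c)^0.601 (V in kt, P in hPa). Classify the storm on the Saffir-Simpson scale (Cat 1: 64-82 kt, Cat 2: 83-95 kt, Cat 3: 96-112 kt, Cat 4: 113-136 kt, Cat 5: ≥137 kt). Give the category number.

ΔP = 1012 − 883 = 129 hPa.
V ≈ 6 × 129^0.601 = 6 × 18.56 ≈ 111 kt.
111 kt falls in the Category 3 band.

3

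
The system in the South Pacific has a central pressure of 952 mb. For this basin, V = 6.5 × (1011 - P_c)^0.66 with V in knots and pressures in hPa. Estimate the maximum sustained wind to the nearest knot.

96 kt

ΔP = 1011 − 952 = 59 mb.
59^0.66 ≈ 14.749.
V ≈ 6.5 × 14.749 ≈ 95.9 kt.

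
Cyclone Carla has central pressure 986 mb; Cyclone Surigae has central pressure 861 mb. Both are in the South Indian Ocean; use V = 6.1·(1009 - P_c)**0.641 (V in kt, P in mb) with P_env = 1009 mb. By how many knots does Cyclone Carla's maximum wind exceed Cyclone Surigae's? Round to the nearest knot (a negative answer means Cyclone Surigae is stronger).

Cyclone Carla: ΔP = 23; V ≈ 6.1 × 23^0.641 ≈ 45.52 kt.
Cyclone Surigae: ΔP = 148; V ≈ 6.1 × 148^0.641 ≈ 150.13 kt.
Difference ≈ 45.52 − 150.13 = -104.61 → -105 kt.

-105 kt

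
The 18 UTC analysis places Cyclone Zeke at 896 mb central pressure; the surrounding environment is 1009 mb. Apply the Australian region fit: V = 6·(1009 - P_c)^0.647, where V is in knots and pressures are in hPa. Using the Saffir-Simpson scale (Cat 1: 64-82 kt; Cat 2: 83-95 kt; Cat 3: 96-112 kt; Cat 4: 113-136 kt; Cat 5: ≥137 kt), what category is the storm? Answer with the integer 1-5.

ΔP = 1009 − 896 = 113 mb.
V ≈ 6 × 113^0.647 = 6 × 21.30 ≈ 128 kt.
128 kt falls in the Category 4 band.

4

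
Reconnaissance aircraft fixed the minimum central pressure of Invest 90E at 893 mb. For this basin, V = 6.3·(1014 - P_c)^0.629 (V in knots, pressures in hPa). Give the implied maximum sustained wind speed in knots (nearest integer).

129 kt

ΔP = 1014 − 893 = 121 mb.
121^0.629 ≈ 20.421.
V ≈ 6.3 × 20.421 ≈ 128.7 kt.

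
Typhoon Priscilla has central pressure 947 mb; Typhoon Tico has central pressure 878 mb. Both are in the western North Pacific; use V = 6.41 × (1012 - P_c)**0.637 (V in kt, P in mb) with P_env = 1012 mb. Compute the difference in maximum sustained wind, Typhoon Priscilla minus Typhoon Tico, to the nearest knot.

-54 kt

Typhoon Priscilla: ΔP = 65; V ≈ 6.41 × 65^0.637 ≈ 91.56 kt.
Typhoon Tico: ΔP = 134; V ≈ 6.41 × 134^0.637 ≈ 145.15 kt.
Difference ≈ 91.56 − 145.15 = -53.59 → -54 kt.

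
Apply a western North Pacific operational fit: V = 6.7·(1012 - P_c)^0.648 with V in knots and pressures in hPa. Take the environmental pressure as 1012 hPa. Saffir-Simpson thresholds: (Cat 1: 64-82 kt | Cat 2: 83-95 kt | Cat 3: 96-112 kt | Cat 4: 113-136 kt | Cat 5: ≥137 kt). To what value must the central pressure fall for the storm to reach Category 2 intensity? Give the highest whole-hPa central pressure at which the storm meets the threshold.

963 hPa

Category 2 begins at V = 83 kt.
Required ΔP = (83/6.7)^(1/0.648) = 12.388^1.543 ≈ 48.61 hPa.
P_c ≤ 1012 − 48.61 = 963.39, so the highest integer P_c is 963 hPa.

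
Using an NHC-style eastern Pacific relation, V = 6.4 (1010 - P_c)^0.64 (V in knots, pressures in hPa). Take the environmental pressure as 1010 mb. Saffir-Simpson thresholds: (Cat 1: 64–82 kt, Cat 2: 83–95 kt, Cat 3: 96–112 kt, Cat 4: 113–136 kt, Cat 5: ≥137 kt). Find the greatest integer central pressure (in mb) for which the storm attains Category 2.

Category 2 begins at V = 83 kt.
Required ΔP = (83/6.4)^(1/0.64) = 12.969^1.562 ≈ 54.82 mb.
P_c ≤ 1010 − 54.82 = 955.18, so the highest integer P_c is 955 mb.

955 mb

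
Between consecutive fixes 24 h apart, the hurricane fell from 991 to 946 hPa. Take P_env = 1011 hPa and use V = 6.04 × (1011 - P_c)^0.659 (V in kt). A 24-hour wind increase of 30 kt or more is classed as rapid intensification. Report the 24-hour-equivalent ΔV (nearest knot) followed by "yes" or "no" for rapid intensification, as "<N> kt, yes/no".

V₁: ΔP = 20, V ≈ 6.04 × 20^0.659 ≈ 43.49 kt.
V₂: ΔP = 65, V ≈ 6.04 × 65^0.659 ≈ 94.57 kt.
ΔV over 24 h = 51.08 kt → 24 h equivalent = 51.08 × 24/24 ≈ 51.08 kt.
51 kt ≥ 30 kt ⇒ rapid intensification.

51 kt, yes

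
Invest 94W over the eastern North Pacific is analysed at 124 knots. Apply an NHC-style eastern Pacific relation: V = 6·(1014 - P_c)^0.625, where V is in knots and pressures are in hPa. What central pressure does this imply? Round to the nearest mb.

887 mb

ΔP = (V / 6)^(1/0.625) = (124/6)^1.600.
124/6 = 20.667; 20.667^1.600 ≈ 127.18 mb.
P_c = 1014 − 127.18 = 886.82 ≈ 887 mb.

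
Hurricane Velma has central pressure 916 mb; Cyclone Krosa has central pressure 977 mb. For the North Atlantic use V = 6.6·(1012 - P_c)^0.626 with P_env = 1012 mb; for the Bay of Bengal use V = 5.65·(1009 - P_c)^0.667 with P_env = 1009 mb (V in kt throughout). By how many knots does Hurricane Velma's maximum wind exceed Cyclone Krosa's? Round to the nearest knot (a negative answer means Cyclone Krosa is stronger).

58 kt

Hurricane Velma: ΔP = 96; V ≈ 6.6 × 96^0.626 ≈ 114.93 kt.
Cyclone Krosa: ΔP = 32; V ≈ 5.65 × 32^0.667 ≈ 57.01 kt.
Difference ≈ 114.93 − 57.01 = 57.92 → 58 kt.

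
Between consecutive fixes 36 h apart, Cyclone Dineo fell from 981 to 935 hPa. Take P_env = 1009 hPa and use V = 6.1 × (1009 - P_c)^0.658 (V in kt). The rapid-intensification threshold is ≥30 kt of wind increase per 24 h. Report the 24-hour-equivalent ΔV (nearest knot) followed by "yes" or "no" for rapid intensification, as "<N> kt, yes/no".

V₁: ΔP = 28, V ≈ 6.1 × 28^0.658 ≈ 54.65 kt.
V₂: ΔP = 74, V ≈ 6.1 × 74^0.658 ≈ 103.58 kt.
ΔV over 36 h = 48.93 kt → 24 h equivalent = 48.93 × 24/36 ≈ 32.62 kt.
33 kt ≥ 30 kt ⇒ rapid intensification.

33 kt, yes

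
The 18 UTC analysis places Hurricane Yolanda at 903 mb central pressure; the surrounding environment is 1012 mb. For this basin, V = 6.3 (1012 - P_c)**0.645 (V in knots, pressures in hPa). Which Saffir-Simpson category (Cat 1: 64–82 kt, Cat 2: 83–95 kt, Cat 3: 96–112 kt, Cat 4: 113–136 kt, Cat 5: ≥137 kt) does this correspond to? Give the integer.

4

ΔP = 1012 − 903 = 109 mb.
V ≈ 6.3 × 109^0.645 = 6.3 × 20.61 ≈ 130 kt.
130 kt falls in the Category 4 band.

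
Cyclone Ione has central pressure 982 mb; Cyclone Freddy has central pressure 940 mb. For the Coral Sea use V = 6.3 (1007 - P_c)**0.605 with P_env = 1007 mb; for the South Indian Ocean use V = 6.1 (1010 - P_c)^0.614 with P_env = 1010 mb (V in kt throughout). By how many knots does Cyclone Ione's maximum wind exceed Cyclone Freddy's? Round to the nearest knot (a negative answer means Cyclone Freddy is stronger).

Cyclone Ione: ΔP = 25; V ≈ 6.3 × 25^0.605 ≈ 44.17 kt.
Cyclone Freddy: ΔP = 70; V ≈ 6.1 × 70^0.614 ≈ 82.84 kt.
Difference ≈ 44.17 − 82.84 = -38.67 → -39 kt.

-39 kt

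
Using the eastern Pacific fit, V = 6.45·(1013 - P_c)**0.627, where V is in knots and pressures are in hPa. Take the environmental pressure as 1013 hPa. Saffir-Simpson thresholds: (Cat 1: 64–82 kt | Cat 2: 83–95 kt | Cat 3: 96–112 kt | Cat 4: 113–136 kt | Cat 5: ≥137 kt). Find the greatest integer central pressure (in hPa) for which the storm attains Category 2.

954 hPa

Category 2 begins at V = 83 kt.
Required ΔP = (83/6.45)^(1/0.627) = 12.868^1.595 ≈ 58.83 hPa.
P_c ≤ 1013 − 58.83 = 954.17, so the highest integer P_c is 954 hPa.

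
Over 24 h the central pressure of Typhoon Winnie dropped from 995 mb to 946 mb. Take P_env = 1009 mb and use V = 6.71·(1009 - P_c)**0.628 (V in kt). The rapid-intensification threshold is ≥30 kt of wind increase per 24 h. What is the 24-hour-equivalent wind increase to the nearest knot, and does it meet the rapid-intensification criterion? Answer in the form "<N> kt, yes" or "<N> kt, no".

V₁: ΔP = 14, V ≈ 6.71 × 14^0.628 ≈ 35.20 kt.
V₂: ΔP = 63, V ≈ 6.71 × 63^0.628 ≈ 90.51 kt.
ΔV over 24 h = 55.31 kt → 24 h equivalent = 55.31 × 24/24 ≈ 55.31 kt.
55 kt ≥ 30 kt ⇒ rapid intensification.

55 kt, yes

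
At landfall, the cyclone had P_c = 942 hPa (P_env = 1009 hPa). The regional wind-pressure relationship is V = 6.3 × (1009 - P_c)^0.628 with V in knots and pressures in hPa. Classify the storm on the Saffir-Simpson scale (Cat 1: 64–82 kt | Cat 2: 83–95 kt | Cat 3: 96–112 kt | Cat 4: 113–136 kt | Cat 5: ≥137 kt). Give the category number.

ΔP = 1009 − 942 = 67 hPa.
V ≈ 6.3 × 67^0.628 = 6.3 × 14.02 ≈ 88 kt.
88 kt falls in the Category 2 band.

2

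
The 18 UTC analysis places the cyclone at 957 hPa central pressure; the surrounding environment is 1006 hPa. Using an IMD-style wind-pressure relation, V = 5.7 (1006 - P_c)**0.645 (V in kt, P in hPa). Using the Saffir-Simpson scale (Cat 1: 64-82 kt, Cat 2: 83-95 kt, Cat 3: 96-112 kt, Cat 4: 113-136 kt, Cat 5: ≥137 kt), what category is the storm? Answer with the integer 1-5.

1

ΔP = 1006 − 957 = 49 hPa.
V ≈ 5.7 × 49^0.645 = 5.7 × 12.31 ≈ 70 kt.
70 kt falls in the Category 1 band.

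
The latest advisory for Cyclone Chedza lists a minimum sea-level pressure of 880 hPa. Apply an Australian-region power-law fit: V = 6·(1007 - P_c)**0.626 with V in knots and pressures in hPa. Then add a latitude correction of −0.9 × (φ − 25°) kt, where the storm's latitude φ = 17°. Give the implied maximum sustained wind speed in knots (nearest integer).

132 kt

ΔP = 1007 − 880 = 127 hPa.
127^0.626 ≈ 20.748.
V ≈ 6 × 20.748 ≈ 124.5 kt.
Latitude correction: −0.9 × (17 − 25) = 7.2 kt.
Corrected V ≈ 131.7 kt → 132 kt.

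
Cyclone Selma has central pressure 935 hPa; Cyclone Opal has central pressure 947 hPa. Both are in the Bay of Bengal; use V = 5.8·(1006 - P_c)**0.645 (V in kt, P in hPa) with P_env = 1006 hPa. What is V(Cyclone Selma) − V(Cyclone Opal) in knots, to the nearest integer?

10 kt

Cyclone Selma: ΔP = 71; V ≈ 5.8 × 71^0.645 ≈ 90.68 kt.
Cyclone Opal: ΔP = 59; V ≈ 5.8 × 59^0.645 ≈ 80.47 kt.
Difference ≈ 90.68 − 80.47 = 10.21 → 10 kt.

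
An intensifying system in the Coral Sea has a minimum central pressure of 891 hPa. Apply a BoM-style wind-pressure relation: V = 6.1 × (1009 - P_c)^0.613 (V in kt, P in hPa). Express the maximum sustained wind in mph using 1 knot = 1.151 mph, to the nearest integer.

ΔP = 1009 − 891 = 118 hPa.
V ≈ 6.1 × 118^0.613 = 6.1 × 18.624 ≈ 113.604 kt.
113.604 × 1.151 ≈ 130.76 mph → 131 mph.

131 mph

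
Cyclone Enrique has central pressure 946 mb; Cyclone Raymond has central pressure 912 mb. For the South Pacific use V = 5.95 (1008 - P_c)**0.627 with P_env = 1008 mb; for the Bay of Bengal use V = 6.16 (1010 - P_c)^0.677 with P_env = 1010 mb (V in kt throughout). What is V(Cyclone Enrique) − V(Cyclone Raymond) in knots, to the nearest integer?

-58 kt

Cyclone Enrique: ΔP = 62; V ≈ 5.95 × 62^0.627 ≈ 79.13 kt.
Cyclone Raymond: ΔP = 98; V ≈ 6.16 × 98^0.677 ≈ 137.29 kt.
Difference ≈ 79.13 − 137.29 = -58.16 → -58 kt.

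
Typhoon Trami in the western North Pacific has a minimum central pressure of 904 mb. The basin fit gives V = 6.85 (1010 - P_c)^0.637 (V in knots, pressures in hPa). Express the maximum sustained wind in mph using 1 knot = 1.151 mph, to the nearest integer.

154 mph

ΔP = 1010 − 904 = 106 mb.
V ≈ 6.85 × 106^0.637 = 6.85 × 19.504 ≈ 133.601 kt.
133.601 × 1.151 ≈ 153.77 mph → 154 mph.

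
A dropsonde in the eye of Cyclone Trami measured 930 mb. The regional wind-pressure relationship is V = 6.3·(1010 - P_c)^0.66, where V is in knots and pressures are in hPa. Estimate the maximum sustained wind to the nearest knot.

ΔP = 1010 − 930 = 80 mb.
80^0.66 ≈ 18.032.
V ≈ 6.3 × 18.032 ≈ 113.6 kt.

114 kt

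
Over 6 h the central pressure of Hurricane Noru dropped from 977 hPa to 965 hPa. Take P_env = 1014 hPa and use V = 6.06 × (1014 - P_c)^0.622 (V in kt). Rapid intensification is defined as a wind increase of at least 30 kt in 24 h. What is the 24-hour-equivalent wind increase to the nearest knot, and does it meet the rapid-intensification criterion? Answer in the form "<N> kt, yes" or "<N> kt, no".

44 kt, yes

V₁: ΔP = 37, V ≈ 6.06 × 37^0.622 ≈ 57.27 kt.
V₂: ΔP = 49, V ≈ 6.06 × 49^0.622 ≈ 68.20 kt.
ΔV over 6 h = 10.93 kt → 24 h equivalent = 10.93 × 24/6 ≈ 43.72 kt.
44 kt ≥ 30 kt ⇒ rapid intensification.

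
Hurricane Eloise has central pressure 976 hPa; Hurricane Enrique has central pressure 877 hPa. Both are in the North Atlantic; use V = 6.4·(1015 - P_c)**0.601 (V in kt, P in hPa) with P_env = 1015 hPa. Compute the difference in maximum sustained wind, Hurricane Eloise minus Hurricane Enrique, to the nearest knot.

Hurricane Eloise: ΔP = 39; V ≈ 6.4 × 39^0.601 ≈ 57.86 kt.
Hurricane Enrique: ΔP = 138; V ≈ 6.4 × 138^0.601 ≈ 123.67 kt.
Difference ≈ 57.86 − 123.67 = -65.81 → -66 kt.

-66 kt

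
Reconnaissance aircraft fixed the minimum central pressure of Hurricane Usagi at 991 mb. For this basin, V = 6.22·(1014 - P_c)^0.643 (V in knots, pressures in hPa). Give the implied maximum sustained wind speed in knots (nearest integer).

ΔP = 1014 − 991 = 23 mb.
23^0.643 ≈ 7.509.
V ≈ 6.22 × 7.509 ≈ 46.7 kt.

47 kt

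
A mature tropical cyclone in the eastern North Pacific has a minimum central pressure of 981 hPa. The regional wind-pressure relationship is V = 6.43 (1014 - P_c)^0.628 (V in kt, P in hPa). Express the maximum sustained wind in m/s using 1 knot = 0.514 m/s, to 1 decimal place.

ΔP = 1014 − 981 = 33 hPa.
V ≈ 6.43 × 33^0.628 = 6.43 × 8.987 ≈ 57.788 kt.
57.788 × 0.514 ≈ 29.70 m/s → 29.7 m/s.

29.7 m/s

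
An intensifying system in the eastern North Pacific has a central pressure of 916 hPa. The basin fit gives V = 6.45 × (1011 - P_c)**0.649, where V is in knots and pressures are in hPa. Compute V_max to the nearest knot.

124 kt

ΔP = 1011 − 916 = 95 hPa.
95^0.649 ≈ 19.211.
V ≈ 6.45 × 19.211 ≈ 123.9 kt.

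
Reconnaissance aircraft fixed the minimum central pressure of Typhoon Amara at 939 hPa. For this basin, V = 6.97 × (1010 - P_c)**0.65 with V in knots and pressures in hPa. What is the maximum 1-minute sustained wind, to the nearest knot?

ΔP = 1010 − 939 = 71 hPa.
71^0.65 ≈ 15.970.
V ≈ 6.97 × 15.970 ≈ 111.3 kt.

111 kt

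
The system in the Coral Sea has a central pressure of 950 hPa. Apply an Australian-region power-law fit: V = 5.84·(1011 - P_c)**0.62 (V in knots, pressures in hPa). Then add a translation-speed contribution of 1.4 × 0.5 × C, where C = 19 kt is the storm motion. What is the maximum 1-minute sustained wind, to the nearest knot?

ΔP = 1011 − 950 = 61 hPa.
61^0.62 ≈ 12.791.
V ≈ 5.84 × 12.791 ≈ 74.7 kt.
Translation term: 1.4 × 0.5 × 19 = 13.3 kt.
Corrected V ≈ 88 kt → 88 kt.

88 kt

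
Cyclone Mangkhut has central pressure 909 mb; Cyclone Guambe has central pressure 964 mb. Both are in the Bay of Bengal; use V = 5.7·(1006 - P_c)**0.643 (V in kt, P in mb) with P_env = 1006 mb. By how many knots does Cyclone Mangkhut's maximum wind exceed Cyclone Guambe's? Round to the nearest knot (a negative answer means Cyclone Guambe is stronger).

45 kt

Cyclone Mangkhut: ΔP = 97; V ≈ 5.7 × 97^0.643 ≈ 107.99 kt.
Cyclone Guambe: ΔP = 42; V ≈ 5.7 × 42^0.643 ≈ 63.04 kt.
Difference ≈ 107.99 − 63.04 = 44.95 → 45 kt.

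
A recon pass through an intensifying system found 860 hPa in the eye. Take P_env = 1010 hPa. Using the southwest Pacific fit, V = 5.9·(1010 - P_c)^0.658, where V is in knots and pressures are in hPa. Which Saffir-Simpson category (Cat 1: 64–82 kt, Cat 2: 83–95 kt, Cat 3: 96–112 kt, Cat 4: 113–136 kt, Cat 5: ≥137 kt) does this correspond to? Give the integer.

ΔP = 1010 − 860 = 150 hPa.
V ≈ 5.9 × 150^0.658 = 5.9 × 27.03 ≈ 159 kt.
159 kt falls in the Category 5 band.

5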